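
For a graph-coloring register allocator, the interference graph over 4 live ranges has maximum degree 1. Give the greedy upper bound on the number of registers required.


Greedy coloring never needs more than (max_degree + 1) colors: when coloring a vertex, at most max_degree neighbors are already colored.
Upper bound = 1 + 1 = 2

2


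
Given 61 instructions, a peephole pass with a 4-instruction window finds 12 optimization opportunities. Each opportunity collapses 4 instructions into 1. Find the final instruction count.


Each match removes 3 instructions.
Total removed = 12 * 3 = 36
Remaining = 61 - 36 = 25

25


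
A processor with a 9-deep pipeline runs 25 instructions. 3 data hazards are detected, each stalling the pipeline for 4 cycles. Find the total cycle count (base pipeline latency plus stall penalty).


Base cycles = 9 + 25 - 1 = 33
Total stalls = 3 * 4 = 12
Total = 33 + 12 = 45

45


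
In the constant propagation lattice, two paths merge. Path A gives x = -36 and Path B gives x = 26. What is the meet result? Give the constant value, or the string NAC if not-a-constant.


Meet operation: if both paths give the same constant, result is that constant; if they differ, result is NAC (not-a-constant).
Path A: -36, Path B: 26 -> differ
Result: not-a-constant -> NAC

NAC


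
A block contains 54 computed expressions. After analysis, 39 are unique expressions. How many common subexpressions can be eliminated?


CSE count = total expressions - unique expressions
= 54 - 39 = 15

15


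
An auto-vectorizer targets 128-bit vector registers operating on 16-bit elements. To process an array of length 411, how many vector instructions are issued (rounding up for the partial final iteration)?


Width = 128 / 16 = 8 elements per vector op
Iterations = ceil(411 / 8) = 52

52


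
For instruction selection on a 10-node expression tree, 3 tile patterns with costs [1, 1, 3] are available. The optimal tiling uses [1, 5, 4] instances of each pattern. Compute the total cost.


Total cost = sum(count_i * cost_i)
= 1*1 + 5*1 + 4*3
= 18

18


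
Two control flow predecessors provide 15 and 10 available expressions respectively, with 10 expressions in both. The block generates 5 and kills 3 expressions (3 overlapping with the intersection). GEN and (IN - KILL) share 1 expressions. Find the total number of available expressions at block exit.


IN = intersection of predecessors = 10
IN - KILL = 10 - 3 = 7
|OUT| = |GEN| + |IN - KILL| - |GEN ∩ (IN - KILL)| = 5 + 7 - 1 = 11

11


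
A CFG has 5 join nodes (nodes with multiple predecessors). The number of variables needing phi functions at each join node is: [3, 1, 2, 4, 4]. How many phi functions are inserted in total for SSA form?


Total phi functions = sum of phi functions at each join node
= 3 + 1 + 2 + 4 + 4 = 14

14


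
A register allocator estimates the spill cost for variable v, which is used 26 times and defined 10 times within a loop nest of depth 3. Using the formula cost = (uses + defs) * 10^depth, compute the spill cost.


uses + defs = 26 + 10 = 36
10^3 = 1000
Spill cost = 36 * 1000 = 36000

36000


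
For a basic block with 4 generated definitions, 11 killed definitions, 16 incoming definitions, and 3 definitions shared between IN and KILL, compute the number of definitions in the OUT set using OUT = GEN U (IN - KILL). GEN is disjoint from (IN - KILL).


IN - KILL: 16 - 3 = 13 surviving definitions
OUT = GEN + surviving = 4 + 13 = 17

17


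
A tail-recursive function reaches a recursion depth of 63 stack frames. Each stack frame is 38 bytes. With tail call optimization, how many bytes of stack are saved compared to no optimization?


Without TCO: 63 * 38 = 2394 bytes
With TCO: reuse 1 frame = 38 bytes
Savings = 2394 - 38 = 2356

2356


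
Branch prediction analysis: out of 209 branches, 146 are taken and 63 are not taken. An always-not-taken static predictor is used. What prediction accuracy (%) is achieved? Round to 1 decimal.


Predictor: always-not-taken
Correct predictions = 63
Accuracy = 63 / 209 * 100 = 30.1%

30.1


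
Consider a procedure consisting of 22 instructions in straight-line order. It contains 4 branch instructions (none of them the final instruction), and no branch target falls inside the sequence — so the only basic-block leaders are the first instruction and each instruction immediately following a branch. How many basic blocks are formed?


With no in-sequence branch targets, the leaders are the first instruction plus the instruction after each branch.
Number of basic blocks = branches + 1
= 4 + 1 = 5

5


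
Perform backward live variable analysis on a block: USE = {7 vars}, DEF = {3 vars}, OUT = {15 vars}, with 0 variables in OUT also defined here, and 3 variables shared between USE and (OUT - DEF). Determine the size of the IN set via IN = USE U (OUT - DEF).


OUT - DEF: 15 - 0 = 15
|IN| = |USE| + |OUT - DEF| - |USE ∩ (OUT - DEF)| = 7 + 15 - 3 = 19

19


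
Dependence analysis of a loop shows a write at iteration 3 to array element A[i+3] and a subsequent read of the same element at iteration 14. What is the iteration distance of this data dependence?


Distance = read iteration - write iteration
= 14 - 3 = 11

11


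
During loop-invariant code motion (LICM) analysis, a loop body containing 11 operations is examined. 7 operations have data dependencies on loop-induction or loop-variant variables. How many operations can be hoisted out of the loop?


Invariant candidates = total - loop-dependent
= 11 - 7 = 4

4


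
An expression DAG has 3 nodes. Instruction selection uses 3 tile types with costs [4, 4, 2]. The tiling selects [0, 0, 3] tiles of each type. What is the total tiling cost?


Total cost = sum(count_i * cost_i)
= 0*4 + 0*4 + 3*2
= 6

6


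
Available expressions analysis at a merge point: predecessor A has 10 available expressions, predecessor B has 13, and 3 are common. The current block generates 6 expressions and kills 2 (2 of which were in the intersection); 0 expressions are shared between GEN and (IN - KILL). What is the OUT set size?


IN = intersection of predecessors = 3
IN - KILL = 3 - 2 = 1
|OUT| = |GEN| + |IN - KILL| - |GEN ∩ (IN - KILL)| = 6 + 1 - 0 = 7

7


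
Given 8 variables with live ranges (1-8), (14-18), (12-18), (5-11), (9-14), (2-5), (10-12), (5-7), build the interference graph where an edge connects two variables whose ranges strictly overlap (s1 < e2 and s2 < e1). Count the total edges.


Check all pairs for overlapping intervals.
Two intervals (s1,e1) and (s2,e2) overlap if s1 < e2 and s2 < e1.
v0 (1-8) vs v1..v7: overlaps v3, v5, v7 -> 3
v1 (14-18) vs v2..v7: overlaps v2 -> 1
v2 (12-18) vs v3..v7: overlaps v4 -> 1
v3 (5-11) vs v4..v7: overlaps v4, v6, v7 -> 3
v4 (9-14) vs v5..v7: overlaps v6 -> 1
v5 (2-5) vs v6..v7: overlaps none -> 0
v6 (10-12) vs v7: overlaps none -> 0
Total overlapping pairs = 3 + 1 + 1 + 3 + 1 + 0 + 0 = 9

9


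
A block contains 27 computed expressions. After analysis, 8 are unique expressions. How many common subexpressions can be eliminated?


CSE count = total expressions - unique expressions
= 27 - 8 = 19

19


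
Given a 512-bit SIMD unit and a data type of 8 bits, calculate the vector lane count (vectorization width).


Width = SIMD bits / data type bits
= 512 / 8 = 64

64


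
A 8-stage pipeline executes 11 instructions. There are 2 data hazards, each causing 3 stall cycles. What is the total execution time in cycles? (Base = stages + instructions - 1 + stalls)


Base cycles = 8 + 11 - 1 = 18
Total stalls = 2 * 3 = 6
Total = 18 + 6 = 24

24


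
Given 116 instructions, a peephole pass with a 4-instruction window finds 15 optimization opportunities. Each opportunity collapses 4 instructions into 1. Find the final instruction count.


Each match removes 3 instructions.
Total removed = 15 * 3 = 45
Remaining = 116 - 45 = 71

71


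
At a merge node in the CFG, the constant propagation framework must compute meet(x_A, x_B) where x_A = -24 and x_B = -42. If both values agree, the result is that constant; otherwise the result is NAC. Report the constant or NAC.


Meet operation: if both paths give the same constant, result is that constant; if they differ, result is NAC (not-a-constant).
Path A: -24, Path B: -42 -> differ
Result: not-a-constant -> NAC

NAC


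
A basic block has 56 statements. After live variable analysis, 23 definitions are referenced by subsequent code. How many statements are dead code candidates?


Dead code = total statements - live definitions
= 56 - 23 = 33

33


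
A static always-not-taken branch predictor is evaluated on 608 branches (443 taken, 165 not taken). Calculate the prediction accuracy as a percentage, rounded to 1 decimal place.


Predictor: always-not-taken
Correct predictions = 165
Accuracy = 165 / 608 * 100 = 27.1%

27.1


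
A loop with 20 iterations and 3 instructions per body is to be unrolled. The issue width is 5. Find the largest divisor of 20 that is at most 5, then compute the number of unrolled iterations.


Largest divisor of 20 <= 5 is 5
New iterations = 20 / 5 = 4

4


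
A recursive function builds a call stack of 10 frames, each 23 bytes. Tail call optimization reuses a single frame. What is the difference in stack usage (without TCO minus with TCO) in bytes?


Without TCO: 10 * 23 = 230 bytes
With TCO: reuse 1 frame = 23 bytes
Savings = 230 - 23 = 207

207


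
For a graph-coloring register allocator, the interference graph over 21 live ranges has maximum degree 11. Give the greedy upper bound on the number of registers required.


Greedy coloring never needs more than (max_degree + 1) colors: when coloring a vertex, at most max_degree neighbors are already colored.
Upper bound = 11 + 1 = 12

12


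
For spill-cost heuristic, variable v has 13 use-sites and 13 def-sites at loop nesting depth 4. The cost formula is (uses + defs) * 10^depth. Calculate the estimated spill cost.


uses + defs = 13 + 13 = 26
10^4 = 10000
Spill cost = 26 * 10000 = 260000

260000


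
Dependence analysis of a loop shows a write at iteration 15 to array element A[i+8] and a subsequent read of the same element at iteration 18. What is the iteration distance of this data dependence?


Distance = read iteration - write iteration
= 18 - 15 = 3

3


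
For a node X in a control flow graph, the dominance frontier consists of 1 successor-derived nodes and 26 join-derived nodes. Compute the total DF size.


DF(X) = direct successor contributions + join point contributions
= 1 + 26 = 27

27


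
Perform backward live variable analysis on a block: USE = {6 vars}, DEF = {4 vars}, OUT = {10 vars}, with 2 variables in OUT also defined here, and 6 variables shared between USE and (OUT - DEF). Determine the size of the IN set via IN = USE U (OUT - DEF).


OUT - DEF: 10 - 2 = 8
|IN| = |USE| + |OUT - DEF| - |USE ∩ (OUT - DEF)| = 6 + 8 - 6 = 8

8


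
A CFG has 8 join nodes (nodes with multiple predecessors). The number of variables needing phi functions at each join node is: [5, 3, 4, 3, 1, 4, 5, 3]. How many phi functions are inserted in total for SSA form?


Total phi functions = sum of phi functions at each join node
= 5 + 3 + 4 + 3 + 1 + 4 + 5 + 3 = 28

28


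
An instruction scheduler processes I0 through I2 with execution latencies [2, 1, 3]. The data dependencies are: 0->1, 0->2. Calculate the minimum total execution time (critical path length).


Compute longest path through dependency graph: dist(Ik) = max over predecessors of dist + latency(Ik).
dist(I0) = latency 2 = 2
dist(I1) = dist(I0) + 1 = 2 + 1 = 3
dist(I2) = dist(I0) + 3 = 2 + 3 = 5
Critical path = max dist = 5

5


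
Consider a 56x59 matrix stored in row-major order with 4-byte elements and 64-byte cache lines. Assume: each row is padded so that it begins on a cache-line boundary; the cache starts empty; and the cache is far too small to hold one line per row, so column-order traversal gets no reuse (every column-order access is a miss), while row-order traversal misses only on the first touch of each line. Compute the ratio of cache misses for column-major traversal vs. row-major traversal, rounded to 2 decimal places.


Each row occupies 59 * 4 = 236 bytes and starts on a line boundary, so it spans ceil(236 / 64) = 4 cache lines.
Row-major traversal misses (one per line touched): 56 * ceil(59 * 4 / 64) = 224
Column-major traversal misses (no reuse, every access misses): 56 * 59 = 3304
Ratio = 3304 / 224 = 14.75

14.75


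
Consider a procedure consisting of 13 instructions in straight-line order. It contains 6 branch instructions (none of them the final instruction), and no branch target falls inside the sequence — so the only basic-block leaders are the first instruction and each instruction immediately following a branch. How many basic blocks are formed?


With no in-sequence branch targets, the leaders are the first instruction plus the instruction after each branch.
Number of basic blocks = branches + 1
= 6 + 1 = 7

7


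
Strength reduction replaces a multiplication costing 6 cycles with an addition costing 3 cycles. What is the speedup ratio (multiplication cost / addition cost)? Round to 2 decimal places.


Ratio = mult_cost / add_cost = 6 / 3 = 2.0

2.0


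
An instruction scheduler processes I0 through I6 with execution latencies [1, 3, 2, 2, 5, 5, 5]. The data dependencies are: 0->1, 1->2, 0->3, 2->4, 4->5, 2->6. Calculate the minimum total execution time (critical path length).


Compute longest path through dependency graph: dist(Ik) = max over predecessors of dist + latency(Ik).
dist(I0) = latency 1 = 1
dist(I1) = dist(I0) + 3 = 1 + 3 = 4
dist(I2) = dist(I1) + 2 = 4 + 2 = 6
dist(I3) = dist(I0) + 2 = 1 + 2 = 3
dist(I4) = dist(I2) + 5 = 6 + 5 = 11
dist(I5) = dist(I4) + 5 = 11 + 5 = 16
dist(I6) = dist(I2) + 5 = 6 + 5 = 11
Critical path = max dist = 16

16


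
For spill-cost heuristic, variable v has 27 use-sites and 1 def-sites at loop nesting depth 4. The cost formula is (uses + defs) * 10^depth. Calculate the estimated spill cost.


uses + defs = 27 + 1 = 28
10^4 = 10000
Spill cost = 28 * 10000 = 280000

280000


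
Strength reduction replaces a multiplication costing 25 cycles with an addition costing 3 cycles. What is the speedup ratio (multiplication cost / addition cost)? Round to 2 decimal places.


Ratio = mult_cost / add_cost = 25 / 3 = 8.33

8.33


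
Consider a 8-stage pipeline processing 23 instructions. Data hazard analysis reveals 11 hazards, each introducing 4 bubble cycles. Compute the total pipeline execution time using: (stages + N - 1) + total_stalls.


Base cycles = 8 + 23 - 1 = 30
Total stalls = 11 * 4 = 44
Total = 30 + 44 = 74

74


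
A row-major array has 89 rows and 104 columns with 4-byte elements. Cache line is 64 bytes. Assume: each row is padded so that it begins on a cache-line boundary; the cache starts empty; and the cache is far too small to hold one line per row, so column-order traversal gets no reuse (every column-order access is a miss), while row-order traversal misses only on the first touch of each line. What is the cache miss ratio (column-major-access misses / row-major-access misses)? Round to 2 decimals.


Each row occupies 104 * 4 = 416 bytes and starts on a line boundary, so it spans ceil(416 / 64) = 7 cache lines.
Row-major traversal misses (one per line touched): 89 * ceil(104 * 4 / 64) = 623
Column-major traversal misses (no reuse, every access misses): 89 * 104 = 9256
Ratio = 9256 / 623 = 14.86

14.86


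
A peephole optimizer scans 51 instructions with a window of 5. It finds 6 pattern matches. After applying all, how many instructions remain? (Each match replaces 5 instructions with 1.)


Each match removes 4 instructions.
Total removed = 6 * 4 = 24
Remaining = 51 - 24 = 27

27


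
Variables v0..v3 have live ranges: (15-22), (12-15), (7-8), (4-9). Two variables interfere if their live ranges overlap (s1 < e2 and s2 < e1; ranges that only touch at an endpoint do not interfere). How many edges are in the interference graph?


Check all pairs for overlapping intervals.
Two intervals (s1,e1) and (s2,e2) overlap if s1 < e2 and s2 < e1.
v0 (15-22) vs v1..v3: overlaps none -> 0
v1 (12-15) vs v2..v3: overlaps none -> 0
v2 (7-8) vs v3: overlaps v3 -> 1
Total overlapping pairs = 0 + 0 + 1 = 1

1


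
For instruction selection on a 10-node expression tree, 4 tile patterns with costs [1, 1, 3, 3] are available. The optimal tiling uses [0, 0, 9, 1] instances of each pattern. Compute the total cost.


Total cost = sum(count_i * cost_i)
= 0*1 + 0*1 + 9*3 + 1*3
= 30

30


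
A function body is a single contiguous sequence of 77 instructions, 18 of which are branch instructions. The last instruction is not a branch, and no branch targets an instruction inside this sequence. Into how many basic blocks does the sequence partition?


With no in-sequence branch targets, the leaders are the first instruction plus the instruction after each branch.
Number of basic blocks = branches + 1
= 18 + 1 = 19

19


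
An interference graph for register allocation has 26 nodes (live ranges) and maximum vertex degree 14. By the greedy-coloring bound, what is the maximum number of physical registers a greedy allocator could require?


Greedy coloring never needs more than (max_degree + 1) colors: when coloring a vertex, at most max_degree neighbors are already colored.
Upper bound = 14 + 1 = 15

15


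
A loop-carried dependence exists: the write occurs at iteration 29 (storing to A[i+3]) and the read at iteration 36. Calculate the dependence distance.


Distance = read iteration - write iteration
= 36 - 29 = 7

7


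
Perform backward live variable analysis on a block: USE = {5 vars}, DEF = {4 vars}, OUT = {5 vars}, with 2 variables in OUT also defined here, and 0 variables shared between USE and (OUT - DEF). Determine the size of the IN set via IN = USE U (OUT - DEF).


OUT - DEF: 5 - 2 = 3
|IN| = |USE| + |OUT - DEF| - |USE ∩ (OUT - DEF)| = 5 + 3 - 0 = 8

8


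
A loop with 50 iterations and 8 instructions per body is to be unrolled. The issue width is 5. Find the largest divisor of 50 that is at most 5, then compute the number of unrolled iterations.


Largest divisor of 50 <= 5 is 5
New iterations = 50 / 5 = 10

10


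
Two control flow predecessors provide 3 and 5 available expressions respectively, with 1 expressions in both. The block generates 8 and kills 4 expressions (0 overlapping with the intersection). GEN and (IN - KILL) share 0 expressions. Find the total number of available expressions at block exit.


IN = intersection of predecessors = 1
IN - KILL = 1 - 0 = 1
|OUT| = |GEN| + |IN - KILL| - |GEN ∩ (IN - KILL)| = 8 + 1 - 0 = 9

9


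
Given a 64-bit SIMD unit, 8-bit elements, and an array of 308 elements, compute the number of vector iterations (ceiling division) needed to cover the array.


Width = 64 / 8 = 8 elements per vector op
Iterations = ceil(308 / 8) = 39

39


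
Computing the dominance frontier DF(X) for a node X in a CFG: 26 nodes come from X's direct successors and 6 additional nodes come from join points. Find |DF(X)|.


DF(X) = direct successor contributions + join point contributions
= 26 + 6 = 32

32


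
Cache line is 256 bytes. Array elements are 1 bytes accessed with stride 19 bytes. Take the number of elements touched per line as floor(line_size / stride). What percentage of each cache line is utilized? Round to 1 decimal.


Elements per cache line = floor(256 / 19) = 13
Bytes used = 13 * 1 = 13
Utilization = 13 / 256 * 100 = 5.1%

5.1


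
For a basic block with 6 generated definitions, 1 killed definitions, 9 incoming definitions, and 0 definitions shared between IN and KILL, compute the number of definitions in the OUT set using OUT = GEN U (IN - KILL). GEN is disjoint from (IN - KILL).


IN - KILL: 9 - 0 = 9 surviving definitions
OUT = GEN + surviving = 6 + 9 = 15

15


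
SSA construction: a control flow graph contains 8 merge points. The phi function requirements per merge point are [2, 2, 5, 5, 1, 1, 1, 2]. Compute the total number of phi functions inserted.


Total phi functions = sum of phi functions at each join node
= 2 + 2 + 5 + 5 + 1 + 1 + 1 + 2 = 19

19


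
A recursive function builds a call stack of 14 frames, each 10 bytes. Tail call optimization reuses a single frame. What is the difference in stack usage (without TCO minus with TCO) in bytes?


Without TCO: 14 * 10 = 140 bytes
With TCO: reuse 1 frame = 10 bytes
Savings = 140 - 10 = 130

130


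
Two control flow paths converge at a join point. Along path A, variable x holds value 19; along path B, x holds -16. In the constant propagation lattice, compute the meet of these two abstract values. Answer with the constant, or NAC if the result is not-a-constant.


Meet operation: if both paths give the same constant, result is that constant; if they differ, result is NAC (not-a-constant).
Path A: 19, Path B: -16 -> differ
Result: not-a-constant -> NAC

NAC


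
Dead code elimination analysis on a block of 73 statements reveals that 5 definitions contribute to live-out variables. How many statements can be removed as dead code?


Dead code = total statements - live definitions
= 73 - 5 = 68

68


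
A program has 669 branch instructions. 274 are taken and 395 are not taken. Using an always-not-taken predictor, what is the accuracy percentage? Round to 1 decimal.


Predictor: always-not-taken
Correct predictions = 395
Accuracy = 395 / 669 * 100 = 59.0%

59.0


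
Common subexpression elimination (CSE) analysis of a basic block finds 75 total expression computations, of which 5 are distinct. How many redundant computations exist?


CSE count = total expressions - unique expressions
= 75 - 5 = 70

70


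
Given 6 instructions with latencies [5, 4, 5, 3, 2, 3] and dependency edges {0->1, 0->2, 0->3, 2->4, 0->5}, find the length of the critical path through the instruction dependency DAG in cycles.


Compute longest path through dependency graph: dist(Ik) = max over predecessors of dist + latency(Ik).
dist(I0) = latency 5 = 5
dist(I1) = dist(I0) + 4 = 5 + 4 = 9
dist(I2) = dist(I0) + 5 = 5 + 5 = 10
dist(I3) = dist(I0) + 3 = 5 + 3 = 8
dist(I4) = dist(I2) + 2 = 10 + 2 = 12
dist(I5) = dist(I0) + 3 = 5 + 3 = 8
Critical path = max dist = 12

12


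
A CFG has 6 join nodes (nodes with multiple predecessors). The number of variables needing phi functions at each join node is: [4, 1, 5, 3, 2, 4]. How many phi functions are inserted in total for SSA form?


Total phi functions = sum of phi functions at each join node
= 4 + 1 + 5 + 3 + 2 + 4 = 19

19


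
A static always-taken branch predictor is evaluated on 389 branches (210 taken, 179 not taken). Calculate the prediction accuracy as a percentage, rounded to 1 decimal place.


Predictor: always-taken
Correct predictions = 210
Accuracy = 210 / 389 * 100 = 54.0%

54.0


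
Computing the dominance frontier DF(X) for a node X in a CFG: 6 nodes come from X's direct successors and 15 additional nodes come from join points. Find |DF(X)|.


DF(X) = direct successor contributions + join point contributions
= 6 + 15 = 21

21


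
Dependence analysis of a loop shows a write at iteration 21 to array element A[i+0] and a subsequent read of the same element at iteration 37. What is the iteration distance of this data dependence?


Distance = read iteration - write iteration
= 37 - 21 = 16

16


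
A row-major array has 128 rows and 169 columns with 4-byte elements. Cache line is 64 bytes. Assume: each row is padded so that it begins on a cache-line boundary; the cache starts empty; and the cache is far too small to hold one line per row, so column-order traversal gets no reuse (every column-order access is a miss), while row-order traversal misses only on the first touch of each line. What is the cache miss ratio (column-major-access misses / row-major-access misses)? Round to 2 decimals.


Each row occupies 169 * 4 = 676 bytes and starts on a line boundary, so it spans ceil(676 / 64) = 11 cache lines.
Row-major traversal misses (one per line touched): 128 * ceil(169 * 4 / 64) = 1408
Column-major traversal misses (no reuse, every access misses): 128 * 169 = 21632
Ratio = 21632 / 1408 = 15.36

15.36


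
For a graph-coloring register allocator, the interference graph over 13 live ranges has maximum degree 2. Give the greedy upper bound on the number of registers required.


Greedy coloring never needs more than (max_degree + 1) colors: when coloring a vertex, at most max_degree neighbors are already colored.
Upper bound = 2 + 1 = 3

3


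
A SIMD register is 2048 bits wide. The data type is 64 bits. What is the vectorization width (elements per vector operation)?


Width = SIMD bits / data type bits
= 2048 / 64 = 32

32


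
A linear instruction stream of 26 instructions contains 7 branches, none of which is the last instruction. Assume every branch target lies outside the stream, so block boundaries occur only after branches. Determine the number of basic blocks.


With no in-sequence branch targets, the leaders are the first instruction plus the instruction after each branch.
Number of basic blocks = branches + 1
= 7 + 1 = 8

8


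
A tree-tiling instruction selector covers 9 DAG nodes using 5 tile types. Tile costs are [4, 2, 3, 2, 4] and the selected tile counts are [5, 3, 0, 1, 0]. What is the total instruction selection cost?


Total cost = sum(count_i * cost_i)
= 5*4 + 3*2 + 0*3 + 1*2 + 0*4
= 28

28


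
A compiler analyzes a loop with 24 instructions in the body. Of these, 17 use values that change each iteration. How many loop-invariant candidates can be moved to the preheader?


Invariant candidates = total - loop-dependent
= 24 - 17 = 7

7


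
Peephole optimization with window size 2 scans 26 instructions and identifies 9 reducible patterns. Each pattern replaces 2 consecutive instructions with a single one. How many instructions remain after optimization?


Each match removes 1 instructions.
Total removed = 9 * 1 = 9
Remaining = 26 - 9 = 17

17


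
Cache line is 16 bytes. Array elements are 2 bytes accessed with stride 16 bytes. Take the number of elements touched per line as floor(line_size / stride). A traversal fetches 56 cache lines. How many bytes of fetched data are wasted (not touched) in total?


Elements per line = floor(16 / 16) = 1
Bytes used per line = 1 * 2 = 2
Wasted per line = 16 - 2 = 14
Total wasted = 14 * 56 = 784

784


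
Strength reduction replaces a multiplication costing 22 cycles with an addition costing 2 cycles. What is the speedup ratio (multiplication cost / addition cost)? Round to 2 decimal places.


Ratio = mult_cost / add_cost = 22 / 2 = 11.0

11.0


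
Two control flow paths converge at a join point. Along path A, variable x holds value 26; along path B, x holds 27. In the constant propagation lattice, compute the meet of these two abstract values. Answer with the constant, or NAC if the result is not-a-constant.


Meet operation: if both paths give the same constant, result is that constant; if they differ, result is NAC (not-a-constant).
Path A: 26, Path B: 27 -> differ
Result: not-a-constant -> NAC

NAC


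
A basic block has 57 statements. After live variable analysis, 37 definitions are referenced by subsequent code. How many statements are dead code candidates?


Dead code = total statements - live definitions
= 57 - 37 = 20

20


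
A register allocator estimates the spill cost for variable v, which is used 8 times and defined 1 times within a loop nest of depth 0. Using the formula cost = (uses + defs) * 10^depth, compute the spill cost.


uses + defs = 8 + 1 = 9
10^0 = 1
Spill cost = 9 * 1 = 9

9


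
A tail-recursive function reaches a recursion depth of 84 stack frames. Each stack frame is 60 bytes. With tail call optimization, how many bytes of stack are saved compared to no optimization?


Without TCO: 84 * 60 = 5040 bytes
With TCO: reuse 1 frame = 60 bytes
Savings = 5040 - 60 = 4980

4980


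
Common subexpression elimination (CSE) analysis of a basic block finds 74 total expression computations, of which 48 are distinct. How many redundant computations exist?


CSE count = total expressions - unique expressions
= 74 - 48 = 26

26


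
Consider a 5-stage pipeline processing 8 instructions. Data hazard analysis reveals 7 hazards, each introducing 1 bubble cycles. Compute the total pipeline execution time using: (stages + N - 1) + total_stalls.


Base cycles = 5 + 8 - 1 = 12
Total stalls = 7 * 1 = 7
Total = 12 + 7 = 19

19


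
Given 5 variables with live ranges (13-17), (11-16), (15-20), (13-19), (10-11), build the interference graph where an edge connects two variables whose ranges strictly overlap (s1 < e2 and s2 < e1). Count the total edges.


Check all pairs for overlapping intervals.
Two intervals (s1,e1) and (s2,e2) overlap if s1 < e2 and s2 < e1.
v0 (13-17) vs v1..v4: overlaps v1, v2, v3 -> 3
v1 (11-16) vs v2..v4: overlaps v2, v3 -> 2
v2 (15-20) vs v3..v4: overlaps v3 -> 1
v3 (13-19) vs v4: overlaps none -> 0
Total overlapping pairs = 3 + 2 + 1 + 0 = 6

6


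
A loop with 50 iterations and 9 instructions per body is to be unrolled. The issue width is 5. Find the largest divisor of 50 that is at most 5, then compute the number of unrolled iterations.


Largest divisor of 50 <= 5 is 5
New iterations = 50 / 5 = 10

10


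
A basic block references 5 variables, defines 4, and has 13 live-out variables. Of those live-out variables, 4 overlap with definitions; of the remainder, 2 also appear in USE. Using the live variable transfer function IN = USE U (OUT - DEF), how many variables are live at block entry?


OUT - DEF: 13 - 4 = 9
|IN| = |USE| + |OUT - DEF| - |USE ∩ (OUT - DEF)| = 5 + 9 - 2 = 12

12


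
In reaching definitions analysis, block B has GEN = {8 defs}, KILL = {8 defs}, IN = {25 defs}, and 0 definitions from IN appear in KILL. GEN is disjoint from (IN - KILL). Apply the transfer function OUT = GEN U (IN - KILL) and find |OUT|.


IN - KILL: 25 - 0 = 25 surviving definitions
OUT = GEN + surviving = 8 + 25 = 33

33


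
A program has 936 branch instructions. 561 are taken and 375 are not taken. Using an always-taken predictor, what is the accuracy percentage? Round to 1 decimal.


Predictor: always-taken
Correct predictions = 561
Accuracy = 561 / 936 * 100 = 59.9%

59.9


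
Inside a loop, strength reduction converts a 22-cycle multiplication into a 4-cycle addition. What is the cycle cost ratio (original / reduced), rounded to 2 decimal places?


Ratio = mult_cost / add_cost = 22 / 4 = 5.5

5.5


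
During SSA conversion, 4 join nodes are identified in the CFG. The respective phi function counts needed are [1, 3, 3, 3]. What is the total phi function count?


Total phi functions = sum of phi functions at each join node
= 1 + 3 + 3 + 3 = 10

10


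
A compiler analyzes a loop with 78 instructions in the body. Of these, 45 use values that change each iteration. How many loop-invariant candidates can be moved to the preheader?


Invariant candidates = total - loop-dependent
= 78 - 45 = 33

33


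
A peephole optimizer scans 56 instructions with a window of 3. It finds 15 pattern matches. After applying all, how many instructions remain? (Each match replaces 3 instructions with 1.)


Each match removes 2 instructions.
Total removed = 15 * 2 = 30
Remaining = 56 - 30 = 26

26


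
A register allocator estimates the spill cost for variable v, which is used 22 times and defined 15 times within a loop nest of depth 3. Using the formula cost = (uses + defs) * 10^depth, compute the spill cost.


uses + defs = 22 + 15 = 37
10^3 = 1000
Spill cost = 37 * 1000 = 37000

37000


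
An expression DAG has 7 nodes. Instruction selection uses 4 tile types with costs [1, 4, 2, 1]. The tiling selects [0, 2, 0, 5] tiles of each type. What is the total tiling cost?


Total cost = sum(count_i * cost_i)
= 0*1 + 2*4 + 0*2 + 5*1
= 13

13


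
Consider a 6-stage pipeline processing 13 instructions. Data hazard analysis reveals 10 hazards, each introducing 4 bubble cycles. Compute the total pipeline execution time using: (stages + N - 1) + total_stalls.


Base cycles = 6 + 13 - 1 = 18
Total stalls = 10 * 4 = 40
Total = 18 + 40 = 58

58


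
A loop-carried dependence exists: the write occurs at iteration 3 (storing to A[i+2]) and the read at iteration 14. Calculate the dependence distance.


Distance = read iteration - write iteration
= 14 - 3 = 11

11


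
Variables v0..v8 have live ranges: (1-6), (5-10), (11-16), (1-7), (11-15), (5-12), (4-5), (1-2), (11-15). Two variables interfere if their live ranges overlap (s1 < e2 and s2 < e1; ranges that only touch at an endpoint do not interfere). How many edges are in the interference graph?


Check all pairs for overlapping intervals.
Two intervals (s1,e1) and (s2,e2) overlap if s1 < e2 and s2 < e1.
v0 (1-6) vs v1..v8: overlaps v1, v3, v5, v6, v7 -> 5
v1 (5-10) vs v2..v8: overlaps v3, v5 -> 2
v2 (11-16) vs v3..v8: overlaps v4, v5, v8 -> 3
v3 (1-7) vs v4..v8: overlaps v5, v6, v7 -> 3
v4 (11-15) vs v5..v8: overlaps v5, v8 -> 2
v5 (5-12) vs v6..v8: overlaps v8 -> 1
v6 (4-5) vs v7..v8: overlaps none -> 0
v7 (1-2) vs v8: overlaps none -> 0
Total overlapping pairs = 5 + 2 + 3 + 3 + 2 + 1 + 0 + 0 = 16

16


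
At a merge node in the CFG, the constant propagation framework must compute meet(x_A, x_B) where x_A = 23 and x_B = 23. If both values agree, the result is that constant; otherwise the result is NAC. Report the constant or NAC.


Meet operation: if both paths give the same constant, result is that constant; if they differ, result is NAC (not-a-constant).
Path A: 23, Path B: 23 -> equal
Result: constant -> 23

23


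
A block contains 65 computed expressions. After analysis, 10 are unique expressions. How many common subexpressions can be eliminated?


CSE count = total expressions - unique expressions
= 65 - 10 = 55

55


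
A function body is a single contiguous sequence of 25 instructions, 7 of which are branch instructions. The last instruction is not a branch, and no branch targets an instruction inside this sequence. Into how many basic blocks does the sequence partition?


With no in-sequence branch targets, the leaders are the first instruction plus the instruction after each branch.
Number of basic blocks = branches + 1
= 7 + 1 = 8

8


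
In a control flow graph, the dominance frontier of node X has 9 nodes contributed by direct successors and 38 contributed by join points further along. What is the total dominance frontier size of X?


DF(X) = direct successor contributions + join point contributions
= 9 + 38 = 47

47


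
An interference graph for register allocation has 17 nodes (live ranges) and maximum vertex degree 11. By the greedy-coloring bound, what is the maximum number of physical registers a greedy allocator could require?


Greedy coloring never needs more than (max_degree + 1) colors: when coloring a vertex, at most max_degree neighbors are already colored.
Upper bound = 11 + 1 = 12

12


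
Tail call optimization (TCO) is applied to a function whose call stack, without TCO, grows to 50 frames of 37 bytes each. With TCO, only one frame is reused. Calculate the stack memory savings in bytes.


Without TCO: 50 * 37 = 1850 bytes
With TCO: reuse 1 frame = 37 bytes
Savings = 1850 - 37 = 1813

1813


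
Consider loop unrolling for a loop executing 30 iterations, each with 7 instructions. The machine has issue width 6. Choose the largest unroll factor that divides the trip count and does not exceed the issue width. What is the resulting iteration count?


Largest divisor of 30 <= 6 is 6
New iterations = 30 / 6 = 5

5


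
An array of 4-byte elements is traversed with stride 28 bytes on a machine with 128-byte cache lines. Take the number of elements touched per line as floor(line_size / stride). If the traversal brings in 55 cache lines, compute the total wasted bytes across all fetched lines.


Elements per line = floor(128 / 28) = 4
Bytes used per line = 4 * 4 = 16
Wasted per line = 128 - 16 = 112
Total wasted = 112 * 55 = 6160

6160


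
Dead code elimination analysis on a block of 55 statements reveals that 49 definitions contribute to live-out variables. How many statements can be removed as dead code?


Dead code = total statements - live definitions
= 55 - 49 = 6

6


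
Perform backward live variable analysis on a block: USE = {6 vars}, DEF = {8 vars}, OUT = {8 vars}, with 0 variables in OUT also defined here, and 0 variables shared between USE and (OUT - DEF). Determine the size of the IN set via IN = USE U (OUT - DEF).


OUT - DEF: 8 - 0 = 8
|IN| = |USE| + |OUT - DEF| - |USE ∩ (OUT - DEF)| = 6 + 8 - 0 = 14

14


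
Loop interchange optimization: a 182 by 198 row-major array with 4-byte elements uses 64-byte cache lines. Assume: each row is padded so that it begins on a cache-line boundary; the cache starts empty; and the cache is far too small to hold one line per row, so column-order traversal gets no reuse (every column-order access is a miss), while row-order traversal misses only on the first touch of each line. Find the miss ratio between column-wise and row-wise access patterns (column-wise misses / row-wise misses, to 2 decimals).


Each row occupies 198 * 4 = 792 bytes and starts on a line boundary, so it spans ceil(792 / 64) = 13 cache lines.
Row-major traversal misses (one per line touched): 182 * ceil(198 * 4 / 64) = 2366
Column-major traversal misses (no reuse, every access misses): 182 * 198 = 36036
Ratio = 36036 / 2366 = 15.23

15.23


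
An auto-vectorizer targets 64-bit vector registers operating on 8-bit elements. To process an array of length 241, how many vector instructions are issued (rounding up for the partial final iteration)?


Width = 64 / 8 = 8 elements per vector op
Iterations = ceil(241 / 8) = 31

31


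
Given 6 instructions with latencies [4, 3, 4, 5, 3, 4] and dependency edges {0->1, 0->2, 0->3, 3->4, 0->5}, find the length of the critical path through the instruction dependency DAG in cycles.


Compute longest path through dependency graph: dist(Ik) = max over predecessors of dist + latency(Ik).
dist(I0) = latency 4 = 4
dist(I1) = dist(I0) + 3 = 4 + 3 = 7
dist(I2) = dist(I0) + 4 = 4 + 4 = 8
dist(I3) = dist(I0) + 5 = 4 + 5 = 9
dist(I4) = dist(I3) + 3 = 9 + 3 = 12
dist(I5) = dist(I0) + 4 = 4 + 4 = 8
Critical path = max dist = 12

12


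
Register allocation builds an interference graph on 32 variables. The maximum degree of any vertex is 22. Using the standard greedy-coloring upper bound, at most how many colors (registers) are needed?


Greedy coloring never needs more than (max_degree + 1) colors: when coloring a vertex, at most max_degree neighbors are already colored.
Upper bound = 22 + 1 = 23

23


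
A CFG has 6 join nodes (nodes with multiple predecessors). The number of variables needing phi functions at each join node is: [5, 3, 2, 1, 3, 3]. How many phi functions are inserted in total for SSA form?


Total phi functions = sum of phi functions at each join node
= 5 + 3 + 2 + 1 + 3 + 3 = 17

17


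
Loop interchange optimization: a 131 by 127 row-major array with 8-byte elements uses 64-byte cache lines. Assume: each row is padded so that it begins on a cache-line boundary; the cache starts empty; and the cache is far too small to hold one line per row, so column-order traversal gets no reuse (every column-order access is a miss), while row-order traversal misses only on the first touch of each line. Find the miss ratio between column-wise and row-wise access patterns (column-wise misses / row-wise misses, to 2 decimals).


Each row occupies 127 * 8 = 1016 bytes and starts on a line boundary, so it spans ceil(1016 / 64) = 16 cache lines.
Row-major traversal misses (one per line touched): 131 * ceil(127 * 8 / 64) = 2096
Column-major traversal misses (no reuse, every access misses): 131 * 127 = 16637
Ratio = 16637 / 2096 = 7.94

7.94
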